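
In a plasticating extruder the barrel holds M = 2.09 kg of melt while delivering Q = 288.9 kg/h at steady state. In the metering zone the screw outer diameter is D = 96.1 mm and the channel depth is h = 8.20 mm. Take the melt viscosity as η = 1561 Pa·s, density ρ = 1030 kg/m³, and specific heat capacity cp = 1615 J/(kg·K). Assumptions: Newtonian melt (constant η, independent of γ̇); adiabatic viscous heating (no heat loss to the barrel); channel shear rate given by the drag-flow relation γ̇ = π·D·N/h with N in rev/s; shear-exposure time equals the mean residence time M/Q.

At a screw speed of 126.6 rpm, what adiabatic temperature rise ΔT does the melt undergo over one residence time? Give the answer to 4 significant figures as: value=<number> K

value=147.5 K

Q_s = Q / 3600 = 288.9 / 3600 = 0.08025 kg/s
Mean residence time: t_res = M/Q_s = 2.09 kg / 0.08025 kg/s = 26.0436 s
D = 96.1 mm = 0.0961 m;  h = 8.20 mm = 0.0082 m;  N = 126.6 rpm / 60 = 2.11 rev/s
γ̇ = π·D·N / h = π · 0.0961 · 2.11 / 0.0082 = 77.6858 s⁻¹
ΔT = η·γ̇²·t_res / (ρ·cp) = 1561 · (77.6858)² · 26.0436 / (1030 · 1615) = 147.495 K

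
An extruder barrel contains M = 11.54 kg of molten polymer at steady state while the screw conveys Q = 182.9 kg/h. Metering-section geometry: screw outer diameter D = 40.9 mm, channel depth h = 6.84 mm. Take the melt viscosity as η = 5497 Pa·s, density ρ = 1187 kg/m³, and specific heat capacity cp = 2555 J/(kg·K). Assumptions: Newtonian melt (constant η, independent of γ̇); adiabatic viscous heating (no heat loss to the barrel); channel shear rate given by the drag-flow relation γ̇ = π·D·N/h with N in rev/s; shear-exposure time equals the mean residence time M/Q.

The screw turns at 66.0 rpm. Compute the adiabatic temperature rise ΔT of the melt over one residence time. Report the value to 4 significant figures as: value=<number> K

Q_s = Q / 3600 = 182.9 / 3600 = 0.0508056 kg/s
t_res = M / Q_s = 11.54 / 0.0508056 = 227.141 s
Convert to SI: D = 0.0409 m, h = 0.00684 m, N = 66.0/60 = 1.1 rev/s
γ̇ = π D N / h = (π)(0.0409)(1.1) / 0.00684 = 20.6638 s⁻¹
ΔT = η·γ̇²·t_res/(ρ·cp) = [5497 × 20.6638² × 227.141] / [1187 × 2555] = 175.792 K

value=175.8 K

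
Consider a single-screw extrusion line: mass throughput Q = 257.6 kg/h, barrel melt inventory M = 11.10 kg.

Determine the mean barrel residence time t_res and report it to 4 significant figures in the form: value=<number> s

Throughput in SI: Q_s = 257.6 kg/h ÷ 3600 s/h = 0.0715556 kg/s
t_res = M / Q_s = 11.10 / 0.0715556 = 155.124 s

value=155.1 s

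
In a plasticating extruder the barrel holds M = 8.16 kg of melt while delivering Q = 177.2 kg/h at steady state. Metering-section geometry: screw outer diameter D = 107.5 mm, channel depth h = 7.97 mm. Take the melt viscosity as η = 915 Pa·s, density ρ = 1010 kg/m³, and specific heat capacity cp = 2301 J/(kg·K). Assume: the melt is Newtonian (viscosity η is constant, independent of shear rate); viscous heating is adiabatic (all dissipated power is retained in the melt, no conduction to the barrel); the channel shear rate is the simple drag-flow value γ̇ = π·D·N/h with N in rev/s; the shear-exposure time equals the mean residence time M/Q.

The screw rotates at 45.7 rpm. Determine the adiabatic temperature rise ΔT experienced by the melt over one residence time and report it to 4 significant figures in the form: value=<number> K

Q_s = Q / 3600 = 177.2 / 3600 = 0.0492222 kg/s
t_res = M / Q_s = 8.16 ÷ 0.0492222 = 165.779 s
Convert to SI: D = 0.1075 m, h = 0.00797 m, N = 45.7/60 = 0.761667 rev/s
Shear rate: γ̇ = πDN/h = π·0.1075·0.761667/0.00797 = 32.2749 s⁻¹
ΔT = η·γ̇²·t_res/(ρ·cp) = [915 × 32.2749² × 165.779] / [1010 × 2301] = 67.9895 K

value=67.99 K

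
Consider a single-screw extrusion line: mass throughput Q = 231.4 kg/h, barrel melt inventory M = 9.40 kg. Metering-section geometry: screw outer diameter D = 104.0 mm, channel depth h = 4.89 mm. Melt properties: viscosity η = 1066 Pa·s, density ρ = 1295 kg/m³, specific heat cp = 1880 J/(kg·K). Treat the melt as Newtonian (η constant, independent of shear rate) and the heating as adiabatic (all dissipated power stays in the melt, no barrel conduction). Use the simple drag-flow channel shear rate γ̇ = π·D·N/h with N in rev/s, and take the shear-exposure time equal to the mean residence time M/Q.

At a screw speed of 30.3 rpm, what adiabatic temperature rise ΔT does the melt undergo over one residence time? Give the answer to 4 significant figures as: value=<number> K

Convert throughput: Q = 231.4 kg/h = 231.4/3600 = 0.0642778 kg/s
t_res = M / Q_s = 9.40 ÷ 0.0642778 = 146.24 s
Geometry in metres: D = 104.0 mm → 0.104 m, h = 4.89 mm → 0.00489 m; screw speed N = 30.3 rpm = 0.505 rev/s
Shear rate: γ̇ = πDN/h = π·0.104·0.505/0.00489 = 33.7416 s⁻¹
Adiabatic rise: ΔT = η γ̇² t_res / (ρ cp) = 1066·(33.7416)²·146.24 / (1295·1880) = 72.9001 K

value=72.90 K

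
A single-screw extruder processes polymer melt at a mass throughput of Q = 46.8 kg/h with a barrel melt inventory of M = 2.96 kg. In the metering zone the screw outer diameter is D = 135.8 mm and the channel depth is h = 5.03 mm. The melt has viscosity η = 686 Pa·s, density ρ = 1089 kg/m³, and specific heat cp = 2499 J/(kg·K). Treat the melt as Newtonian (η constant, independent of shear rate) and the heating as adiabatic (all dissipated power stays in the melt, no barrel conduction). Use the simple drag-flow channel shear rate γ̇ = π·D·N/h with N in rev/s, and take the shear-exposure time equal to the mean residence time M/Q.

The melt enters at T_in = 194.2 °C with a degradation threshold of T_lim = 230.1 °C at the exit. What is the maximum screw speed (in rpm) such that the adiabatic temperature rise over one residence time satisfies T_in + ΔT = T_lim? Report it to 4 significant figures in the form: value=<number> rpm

value=17.69 rpm

Q_s = Q / 3600 = 46.8 / 3600 = 0.013 kg/s
t_res = M / Q_s = 2.96 / 0.013 = 227.692 s
D = 135.8 mm = 0.1358 m;  h = 5.03 mm = 0.00503 m
Allowable rise: ΔT_a = T_lim − T_in = 230.1 − 194.2 = 35.9 K
Invert ΔT = ηγ̇²t_res/(ρcp) for γ̇: γ̇_max² = ΔT_a ρ cp / (η t_res) = 35.9·1089·2499 / (686·227.692) = 625.484 s⁻²
γ̇_max = √625.484 = 25.0097 s⁻¹
Solve γ̇ = πDN/h for N: N_max = γ̇_max·h/(π·D) = 25.0097 × 0.00503 / (π × 0.1358) = 0.294867 rev/s = 17.692 rpm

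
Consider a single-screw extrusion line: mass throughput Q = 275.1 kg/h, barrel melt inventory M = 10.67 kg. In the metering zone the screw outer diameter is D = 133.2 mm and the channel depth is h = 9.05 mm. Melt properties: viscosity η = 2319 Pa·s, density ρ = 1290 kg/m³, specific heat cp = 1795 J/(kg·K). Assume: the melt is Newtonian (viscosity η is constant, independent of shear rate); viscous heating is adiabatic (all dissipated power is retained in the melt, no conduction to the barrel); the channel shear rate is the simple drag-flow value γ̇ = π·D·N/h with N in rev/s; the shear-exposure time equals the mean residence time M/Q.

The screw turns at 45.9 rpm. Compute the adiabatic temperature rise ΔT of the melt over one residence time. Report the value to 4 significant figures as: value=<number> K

value=175.0 K

Throughput in SI: Q_s = 275.1 kg/h ÷ 3600 s/h = 0.0764167 kg/s
Mean residence time: t_res = M/Q_s = 10.67 kg / 0.0764167 kg/s = 139.629 s
D = 133.2 mm = 0.1332 m;  h = 9.05 mm = 0.00905 m;  N = 45.9 rpm / 60 = 0.765 rev/s
γ̇ = π D N / h = (π)(0.1332)(0.765) / 0.00905 = 35.3726 s⁻¹
Adiabatic rise: ΔT = η γ̇² t_res / (ρ cp) = 2319·(35.3726)²·139.629 / (1290·1795) = 174.967 K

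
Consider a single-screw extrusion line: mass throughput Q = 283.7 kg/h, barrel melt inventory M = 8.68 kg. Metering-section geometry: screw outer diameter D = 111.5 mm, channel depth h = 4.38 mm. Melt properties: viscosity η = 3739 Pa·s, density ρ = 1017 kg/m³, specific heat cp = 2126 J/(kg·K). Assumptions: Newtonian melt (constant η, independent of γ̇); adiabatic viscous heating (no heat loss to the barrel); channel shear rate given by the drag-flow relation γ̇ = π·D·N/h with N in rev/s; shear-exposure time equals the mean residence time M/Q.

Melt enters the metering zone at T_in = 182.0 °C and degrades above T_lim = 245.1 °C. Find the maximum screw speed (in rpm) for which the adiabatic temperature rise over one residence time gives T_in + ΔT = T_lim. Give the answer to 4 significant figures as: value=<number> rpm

Q_s = Q / 3600 = 283.7 / 3600 = 0.0788056 kg/s
t_res = M / Q_s = 8.68 / 0.0788056 = 110.145 s
D = 111.5 mm = 0.1115 m;  h = 4.38 mm = 0.00438 m
ΔT_a = T_lim − T_in = 245.1 °C − 182.0 °C = 63.1 K
γ̇_max² = ΔT_a·ρ·cp/(η·t_res) = 63.1·1017·2126/(3739·110.145) = 331.28 s⁻²
γ̇_max = √331.28 = 18.2011 s⁻¹
Solve γ̇ = πDN/h for N: N_max = γ̇_max·h/(π·D) = 18.2011 × 0.00438 / (π × 0.1115) = 0.227587 rev/s = 13.6552 rpm

value=13.66 rpm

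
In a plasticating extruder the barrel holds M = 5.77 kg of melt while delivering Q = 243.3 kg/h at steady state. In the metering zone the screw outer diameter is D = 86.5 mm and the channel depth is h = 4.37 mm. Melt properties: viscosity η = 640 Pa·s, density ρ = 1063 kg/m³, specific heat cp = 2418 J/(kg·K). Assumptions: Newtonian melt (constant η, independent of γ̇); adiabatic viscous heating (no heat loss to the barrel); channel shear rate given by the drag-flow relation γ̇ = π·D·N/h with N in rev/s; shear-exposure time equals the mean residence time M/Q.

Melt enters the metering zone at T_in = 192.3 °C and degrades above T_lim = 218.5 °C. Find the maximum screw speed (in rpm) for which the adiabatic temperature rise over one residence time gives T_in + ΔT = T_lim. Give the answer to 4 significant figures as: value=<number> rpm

Q_s = Q / 3600 = 243.3 / 3600 = 0.0675833 kg/s
t_res = M / Q_s = 5.77 ÷ 0.0675833 = 85.3761 s
D = 86.5 mm = 0.0865 m;  h = 4.37 mm = 0.00437 m
ΔT_a = T_lim − T_in = 218.5 °C − 192.3 °C = 26.2 K
Invert ΔT = ηγ̇²t_res/(ρcp) for γ̇: γ̇_max² = ΔT_a ρ cp / (η t_res) = 26.2·1063·2418 / (640·85.3761) = 1232.47 s⁻²
Take the square root: γ̇_max = √(1232.47) = 35.1065 s⁻¹
N_max = γ̇_max h / (πD) = 35.1065·0.00437/(π·0.0865) = 0.56455 rev/s → ×60 = 33.873 rpm

value=33.87 rpm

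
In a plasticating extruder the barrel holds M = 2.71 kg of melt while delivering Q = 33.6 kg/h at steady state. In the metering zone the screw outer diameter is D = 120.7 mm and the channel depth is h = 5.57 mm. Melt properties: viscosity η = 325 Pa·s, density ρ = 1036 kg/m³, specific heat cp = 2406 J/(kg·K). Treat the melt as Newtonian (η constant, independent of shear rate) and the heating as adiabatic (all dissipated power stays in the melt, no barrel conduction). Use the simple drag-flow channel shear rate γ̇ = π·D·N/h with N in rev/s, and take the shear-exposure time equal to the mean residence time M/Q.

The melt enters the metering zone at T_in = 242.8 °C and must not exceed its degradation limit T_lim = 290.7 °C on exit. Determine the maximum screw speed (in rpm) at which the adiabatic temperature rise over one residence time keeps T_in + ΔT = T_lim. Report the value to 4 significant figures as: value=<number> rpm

Convert throughput: Q = 33.6 kg/h = 33.6/3600 = 0.00933333 kg/s
t_res = M / Q_s = 2.71 ÷ 0.00933333 = 290.357 s
D = 120.7 mm = 0.1207 m;  h = 5.57 mm = 0.00557 m
Allowable rise: ΔT_a = T_lim − T_in = 290.7 − 242.8 = 47.9 K
Invert ΔT = ηγ̇²t_res/(ρcp) for γ̇: γ̇_max² = ΔT_a ρ cp / (η t_res) = 47.9·1036·2406 / (325·290.357) = 1265.25 s⁻²
γ̇_max = √1265.25 = 35.5703 s⁻¹
N_max = γ̇_max h / (πD) = 35.5703·0.00557/(π·0.1207) = 0.522499 rev/s → ×60 = 31.3499 rpm

value=31.35 rpm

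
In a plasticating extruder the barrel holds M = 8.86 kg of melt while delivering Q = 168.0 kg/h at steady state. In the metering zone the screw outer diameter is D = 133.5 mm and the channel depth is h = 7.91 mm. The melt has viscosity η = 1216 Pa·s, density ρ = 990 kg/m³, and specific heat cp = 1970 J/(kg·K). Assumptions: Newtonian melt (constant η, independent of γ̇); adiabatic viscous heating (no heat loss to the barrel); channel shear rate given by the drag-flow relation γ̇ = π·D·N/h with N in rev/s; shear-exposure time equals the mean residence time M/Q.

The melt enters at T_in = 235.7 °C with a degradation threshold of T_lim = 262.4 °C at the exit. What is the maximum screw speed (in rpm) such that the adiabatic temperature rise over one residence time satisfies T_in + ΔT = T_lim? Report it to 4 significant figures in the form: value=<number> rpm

Convert throughput: Q = 168.0 kg/h = 168.0/3600 = 0.0466667 kg/s
t_res = M / Q_s = 8.86 / 0.0466667 = 189.857 s
D = 133.5 mm = 0.1335 m;  h = 7.91 mm = 0.00791 m
ΔT_a = T_lim − T_in = 262.4 − 235.7 = 26.7 K
γ̇_max² = ΔT_a·ρ·cp / (η·t_res) = [26.7 × 990 × 1970] / [1216 × 189.857] = 225.555 s⁻²
Take the square root: γ̇_max = √(225.555) = 15.0185 s⁻¹
Solve γ̇ = πDN/h for N: N_max = γ̇_max·h/(π·D) = 15.0185 × 0.00791 / (π × 0.1335) = 0.283251 rev/s = 16.9951 rpm

value=17.00 rpm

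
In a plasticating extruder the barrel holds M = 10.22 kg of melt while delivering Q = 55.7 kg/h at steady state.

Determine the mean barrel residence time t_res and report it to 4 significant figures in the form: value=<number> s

Throughput in SI: Q_s = 55.7 kg/h ÷ 3600 s/h = 0.0154722 kg/s
t_res = M / Q_s = 10.22 / 0.0154722 = 660.539 s

value=660.5 s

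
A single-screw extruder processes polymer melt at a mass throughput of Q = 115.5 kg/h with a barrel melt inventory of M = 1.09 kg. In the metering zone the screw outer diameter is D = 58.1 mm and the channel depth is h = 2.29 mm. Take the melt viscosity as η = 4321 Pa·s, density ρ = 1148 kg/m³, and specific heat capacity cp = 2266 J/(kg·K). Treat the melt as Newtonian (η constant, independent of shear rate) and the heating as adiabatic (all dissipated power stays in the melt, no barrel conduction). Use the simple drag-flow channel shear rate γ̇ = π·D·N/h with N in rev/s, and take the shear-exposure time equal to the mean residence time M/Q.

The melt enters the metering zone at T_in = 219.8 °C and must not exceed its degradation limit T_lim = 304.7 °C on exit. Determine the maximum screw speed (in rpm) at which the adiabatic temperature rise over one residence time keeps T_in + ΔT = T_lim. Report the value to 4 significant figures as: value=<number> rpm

Q_s = Q / 3600 = 115.5 / 3600 = 0.0320833 kg/s
t_res = M / Q_s = 1.09 / 0.0320833 = 33.974 s
D = 58.1 mm = 0.0581 m;  h = 2.29 mm = 0.00229 m
ΔT_a = T_lim − T_in = 304.7 °C − 219.8 °C = 84.9 K
γ̇_max² = ΔT_a·ρ·cp / (η·t_res) = [84.9 × 1148 × 2266] / [4321 × 33.974] = 1504.45 s⁻²
Take the square root: γ̇_max = √(1504.45) = 38.7873 s⁻¹
N_max = γ̇_max·h / (π·D) = 38.7873 · 0.00229 / (π · 0.0581) = 0.48663 rev/s = 29.1978 rpm

value=29.20 rpm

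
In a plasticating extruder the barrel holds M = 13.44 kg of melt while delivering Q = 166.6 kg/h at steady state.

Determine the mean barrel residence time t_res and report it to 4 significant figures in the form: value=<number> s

value=290.4 s

Throughput in SI: Q_s = 166.6 kg/h ÷ 3600 s/h = 0.0462778 kg/s
t_res = M / Q_s = 13.44 / 0.0462778 = 290.42 s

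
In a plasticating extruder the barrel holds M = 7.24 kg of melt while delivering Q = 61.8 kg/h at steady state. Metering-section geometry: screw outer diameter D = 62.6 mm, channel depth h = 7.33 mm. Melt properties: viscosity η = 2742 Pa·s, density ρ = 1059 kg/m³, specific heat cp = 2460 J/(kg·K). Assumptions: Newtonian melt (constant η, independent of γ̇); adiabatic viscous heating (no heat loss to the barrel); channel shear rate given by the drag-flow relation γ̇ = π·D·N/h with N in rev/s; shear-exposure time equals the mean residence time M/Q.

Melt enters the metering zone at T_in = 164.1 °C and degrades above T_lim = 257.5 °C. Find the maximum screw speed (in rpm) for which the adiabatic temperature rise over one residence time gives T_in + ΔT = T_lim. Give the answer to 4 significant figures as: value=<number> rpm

value=32.44 rpm

Throughput in SI: Q_s = 61.8 kg/h ÷ 3600 s/h = 0.0171667 kg/s
t_res = M / Q_s = 7.24 / 0.0171667 = 421.748 s
D = 62.6 mm = 0.0626 m;  h = 7.33 mm = 0.00733 m
ΔT_a = T_lim − T_in = 257.5 − 164.1 = 93.4 K
γ̇_max² = ΔT_a·ρ·cp/(η·t_res) = 93.4·1059·2460/(2742·421.748) = 210.406 s⁻²
γ̇_max = √210.406 = 14.5054 s⁻¹
Solve γ̇ = πDN/h for N: N_max = γ̇_max·h/(π·D) = 14.5054 × 0.00733 / (π × 0.0626) = 0.540641 rev/s = 32.4384 rpm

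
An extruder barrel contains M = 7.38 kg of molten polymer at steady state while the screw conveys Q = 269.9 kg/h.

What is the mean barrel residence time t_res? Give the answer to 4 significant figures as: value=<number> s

Throughput in SI: Q_s = 269.9 kg/h ÷ 3600 s/h = 0.0749722 kg/s
t_res = M / Q_s = 7.38 ÷ 0.0749722 = 98.4365 s

value=98.44 s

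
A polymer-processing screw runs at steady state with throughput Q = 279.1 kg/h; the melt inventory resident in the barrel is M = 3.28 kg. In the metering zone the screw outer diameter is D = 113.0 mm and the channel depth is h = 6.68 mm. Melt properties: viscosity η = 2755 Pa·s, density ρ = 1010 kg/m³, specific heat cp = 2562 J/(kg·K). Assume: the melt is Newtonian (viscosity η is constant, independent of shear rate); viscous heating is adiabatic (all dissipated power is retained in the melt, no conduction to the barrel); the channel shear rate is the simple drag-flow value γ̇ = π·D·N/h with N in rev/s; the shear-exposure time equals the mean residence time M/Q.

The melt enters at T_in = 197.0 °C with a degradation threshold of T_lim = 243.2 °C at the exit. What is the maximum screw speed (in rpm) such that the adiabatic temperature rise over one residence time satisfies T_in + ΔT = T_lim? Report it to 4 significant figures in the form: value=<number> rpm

Throughput in SI: Q_s = 279.1 kg/h ÷ 3600 s/h = 0.0775278 kg/s
t_res = M / Q_s = 3.28 ÷ 0.0775278 = 42.3074 s
Geometry in SI: D = 113.0 mm → 0.113 m, h = 6.68 mm → 0.00668 m
ΔT_a = T_lim − T_in = 243.2 °C − 197.0 °C = 46.2 K
γ̇_max² = ΔT_a·ρ·cp / (η·t_res) = [46.2 × 1010 × 2562] / [2755 × 42.3074] = 1025.66 s⁻²
γ̇_max = √1025.66 = 32.026 s⁻¹
N_max = γ̇_max h / (πD) = 32.026·0.00668/(π·0.113) = 0.602629 rev/s → ×60 = 36.1578 rpm

value=36.16 rpm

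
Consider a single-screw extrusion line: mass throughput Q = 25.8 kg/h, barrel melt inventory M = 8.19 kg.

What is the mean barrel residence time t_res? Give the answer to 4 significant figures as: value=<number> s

value=1143. s

Q_s = Q / 3600 = 25.8 / 3600 = 0.00716667 kg/s
t_res = M / Q_s = 8.19 / 0.00716667 = 1142.79 s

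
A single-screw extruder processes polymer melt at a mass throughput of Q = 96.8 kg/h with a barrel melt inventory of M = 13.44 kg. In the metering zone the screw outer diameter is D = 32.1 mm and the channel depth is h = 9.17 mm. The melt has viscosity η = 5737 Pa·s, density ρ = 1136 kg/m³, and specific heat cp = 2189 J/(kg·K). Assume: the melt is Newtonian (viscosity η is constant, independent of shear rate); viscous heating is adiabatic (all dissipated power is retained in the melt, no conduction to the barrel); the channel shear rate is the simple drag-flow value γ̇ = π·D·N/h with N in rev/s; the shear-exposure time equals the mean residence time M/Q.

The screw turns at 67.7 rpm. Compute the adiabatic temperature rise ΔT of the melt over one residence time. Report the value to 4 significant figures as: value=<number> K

Q_s = Q / 3600 = 96.8 / 3600 = 0.0268889 kg/s
t_res = M / Q_s = 13.44 ÷ 0.0268889 = 499.835 s
Convert to SI: D = 0.0321 m, h = 0.00917 m, N = 67.7/60 = 1.12833 rev/s
Shear rate: γ̇ = πDN/h = π·0.0321·1.12833/0.00917 = 12.4086 s⁻¹
Adiabatic rise: ΔT = η γ̇² t_res / (ρ cp) = 5737·(12.4086)²·499.835 / (1136·2189) = 177.555 K

value=177.6 K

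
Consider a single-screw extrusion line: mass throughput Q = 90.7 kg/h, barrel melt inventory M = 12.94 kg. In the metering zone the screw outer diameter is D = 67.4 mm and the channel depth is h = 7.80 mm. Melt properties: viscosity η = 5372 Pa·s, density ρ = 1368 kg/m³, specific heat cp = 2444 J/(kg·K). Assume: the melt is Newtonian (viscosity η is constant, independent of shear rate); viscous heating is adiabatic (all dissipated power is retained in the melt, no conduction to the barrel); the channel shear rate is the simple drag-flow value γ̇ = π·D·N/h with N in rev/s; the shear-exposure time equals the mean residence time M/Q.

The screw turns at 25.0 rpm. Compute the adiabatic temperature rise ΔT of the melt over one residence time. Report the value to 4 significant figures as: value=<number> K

Q_s = Q / 3600 = 90.7 / 3600 = 0.0251944 kg/s
Mean residence time: t_res = M/Q_s = 12.94 kg / 0.0251944 kg/s = 513.605 s
Convert to SI: D = 0.0674 m, h = 0.0078 m, N = 25.0/60 = 0.416667 rev/s
Shear rate: γ̇ = πDN/h = π·0.0674·0.416667/0.0078 = 11.3111 s⁻¹
ΔT = η·γ̇²·t_res / (ρ·cp) = 5372 · (11.3111)² · 513.605 / (1368 · 2444) = 105.581 K

value=105.6 K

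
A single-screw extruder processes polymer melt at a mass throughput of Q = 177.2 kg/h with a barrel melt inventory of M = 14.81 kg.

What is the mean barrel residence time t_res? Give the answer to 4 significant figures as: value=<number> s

Q_s = Q / 3600 = 177.2 / 3600 = 0.0492222 kg/s
Mean residence time: t_res = M/Q_s = 14.81 kg / 0.0492222 kg/s = 300.88 s

value=300.9 s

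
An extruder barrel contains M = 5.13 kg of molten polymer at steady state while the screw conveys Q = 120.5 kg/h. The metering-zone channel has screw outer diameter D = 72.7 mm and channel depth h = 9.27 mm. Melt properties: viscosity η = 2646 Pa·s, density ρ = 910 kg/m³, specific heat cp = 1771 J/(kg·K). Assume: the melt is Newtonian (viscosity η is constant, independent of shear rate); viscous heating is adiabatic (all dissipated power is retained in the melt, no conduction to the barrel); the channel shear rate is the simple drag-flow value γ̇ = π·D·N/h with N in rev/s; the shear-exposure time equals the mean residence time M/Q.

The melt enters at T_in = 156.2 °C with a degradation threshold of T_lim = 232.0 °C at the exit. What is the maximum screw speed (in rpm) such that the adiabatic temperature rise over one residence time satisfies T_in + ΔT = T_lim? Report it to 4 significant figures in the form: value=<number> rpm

Throughput in SI: Q_s = 120.5 kg/h ÷ 3600 s/h = 0.0334722 kg/s
Mean residence time: t_res = M/Q_s = 5.13 kg / 0.0334722 kg/s = 153.261 s
Geometry in SI: D = 72.7 mm → 0.0727 m, h = 9.27 mm → 0.00927 m
ΔT_a = T_lim − T_in = 232.0 − 156.2 = 75.8 K
γ̇_max² = ΔT_a·ρ·cp/(η·t_res) = 75.8·910·1771/(2646·153.261) = 301.236 s⁻²
γ̇_max = sqrt(301.236) = 17.3561 s⁻¹
N_max = γ̇_max h / (πD) = 17.3561·0.00927/(π·0.0727) = 0.704448 rev/s → ×60 = 42.2669 rpm

value=42.27 rpm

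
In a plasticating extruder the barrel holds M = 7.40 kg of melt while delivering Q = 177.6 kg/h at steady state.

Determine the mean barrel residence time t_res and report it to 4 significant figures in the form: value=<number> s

Convert throughput: Q = 177.6 kg/h = 177.6/3600 = 0.0493333 kg/s
t_res = M / Q_s = 7.40 ÷ 0.0493333 = 150 s

value=150.0 s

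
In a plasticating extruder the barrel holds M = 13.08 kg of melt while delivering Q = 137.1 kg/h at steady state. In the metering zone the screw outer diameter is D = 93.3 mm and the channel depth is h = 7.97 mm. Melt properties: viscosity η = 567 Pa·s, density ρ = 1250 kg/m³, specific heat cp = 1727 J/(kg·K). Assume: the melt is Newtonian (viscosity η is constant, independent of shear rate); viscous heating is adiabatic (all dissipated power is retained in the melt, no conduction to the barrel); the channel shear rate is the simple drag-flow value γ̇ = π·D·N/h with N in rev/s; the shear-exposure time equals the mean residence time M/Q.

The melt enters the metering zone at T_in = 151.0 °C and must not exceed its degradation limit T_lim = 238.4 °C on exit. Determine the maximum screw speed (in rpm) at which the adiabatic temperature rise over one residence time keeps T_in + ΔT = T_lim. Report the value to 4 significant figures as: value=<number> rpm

value=50.78 rpm

Convert throughput: Q = 137.1 kg/h = 137.1/3600 = 0.0380833 kg/s
Mean residence time: t_res = M/Q_s = 13.08 kg / 0.0380833 kg/s = 343.457 s
Geometry in SI: D = 93.3 mm → 0.0933 m, h = 7.97 mm → 0.00797 m
ΔT_a = T_lim − T_in = 238.4 − 151.0 = 87.4 K
γ̇_max² = ΔT_a·ρ·cp / (η·t_res) = [87.4 × 1250 × 1727] / [567 × 343.457] = 968.853 s⁻²
Take the square root: γ̇_max = √(968.853) = 31.1264 s⁻¹
N_max = γ̇_max·h / (π·D) = 31.1264 · 0.00797 / (π · 0.0933) = 0.846361 rev/s = 50.7817 rpm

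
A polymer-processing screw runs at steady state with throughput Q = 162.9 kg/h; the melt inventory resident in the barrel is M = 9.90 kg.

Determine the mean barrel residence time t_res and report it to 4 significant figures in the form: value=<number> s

value=218.8 s

Convert throughput: Q = 162.9 kg/h = 162.9/3600 = 0.04525 kg/s
t_res = M / Q_s = 9.90 / 0.04525 = 218.785 s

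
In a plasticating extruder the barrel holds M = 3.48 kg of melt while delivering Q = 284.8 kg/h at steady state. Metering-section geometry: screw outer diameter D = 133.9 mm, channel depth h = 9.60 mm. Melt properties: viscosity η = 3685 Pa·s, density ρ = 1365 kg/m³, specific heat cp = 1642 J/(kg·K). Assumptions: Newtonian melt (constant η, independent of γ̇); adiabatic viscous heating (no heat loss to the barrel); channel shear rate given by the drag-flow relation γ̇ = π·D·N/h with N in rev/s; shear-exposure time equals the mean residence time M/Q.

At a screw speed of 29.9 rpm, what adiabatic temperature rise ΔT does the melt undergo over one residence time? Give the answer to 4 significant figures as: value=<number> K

value=34.49 K

Throughput in SI: Q_s = 284.8 kg/h ÷ 3600 s/h = 0.0791111 kg/s
Mean residence time: t_res = M/Q_s = 3.48 kg / 0.0791111 kg/s = 43.9888 s
Geometry in metres: D = 133.9 mm → 0.1339 m, h = 9.60 mm → 0.0096 m; screw speed N = 29.9 rpm = 0.498333 rev/s
γ̇ = π D N / h = (π)(0.1339)(0.498333) / 0.0096 = 21.8363 s⁻¹
ΔT = η·γ̇²·t_res / (ρ·cp) = 3685 · (21.8363)² · 43.9888 / (1365 · 1642) = 34.4851 K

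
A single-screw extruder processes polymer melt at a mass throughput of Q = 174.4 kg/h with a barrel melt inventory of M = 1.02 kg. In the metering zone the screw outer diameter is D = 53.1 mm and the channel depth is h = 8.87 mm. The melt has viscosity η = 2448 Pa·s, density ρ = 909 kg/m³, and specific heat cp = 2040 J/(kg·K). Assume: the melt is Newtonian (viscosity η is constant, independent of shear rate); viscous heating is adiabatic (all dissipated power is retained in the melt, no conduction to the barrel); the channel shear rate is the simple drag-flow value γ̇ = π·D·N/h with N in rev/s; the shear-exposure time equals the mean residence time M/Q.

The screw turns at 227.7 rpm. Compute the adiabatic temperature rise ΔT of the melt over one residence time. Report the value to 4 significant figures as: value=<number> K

Convert throughput: Q = 174.4 kg/h = 174.4/3600 = 0.0484444 kg/s
Mean residence time: t_res = M/Q_s = 1.02 kg / 0.0484444 kg/s = 21.055 s
Convert to SI: D = 0.0531 m, h = 0.00887 m, N = 227.7/60 = 3.795 rev/s
Shear rate: γ̇ = πDN/h = π·0.0531·3.795/0.00887 = 71.3728 s⁻¹
ΔT = η·γ̇²·t_res/(ρ·cp) = [2448 × 71.3728² × 21.055] / [909 × 2040] = 141.592 K

value=141.6 K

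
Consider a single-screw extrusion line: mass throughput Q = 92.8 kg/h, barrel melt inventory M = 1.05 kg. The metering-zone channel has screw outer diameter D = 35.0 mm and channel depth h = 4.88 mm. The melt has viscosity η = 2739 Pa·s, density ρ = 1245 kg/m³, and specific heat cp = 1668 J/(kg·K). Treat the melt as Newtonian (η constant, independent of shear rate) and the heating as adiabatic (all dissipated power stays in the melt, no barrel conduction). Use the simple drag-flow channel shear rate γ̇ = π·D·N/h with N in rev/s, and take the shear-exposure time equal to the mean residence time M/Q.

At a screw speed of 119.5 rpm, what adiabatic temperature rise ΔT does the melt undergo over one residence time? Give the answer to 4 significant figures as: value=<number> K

Throughput in SI: Q_s = 92.8 kg/h ÷ 3600 s/h = 0.0257778 kg/s
t_res = M / Q_s = 1.05 / 0.0257778 = 40.7328 s
Geometry in metres: D = 35.0 mm → 0.035 m, h = 4.88 mm → 0.00488 m; screw speed N = 119.5 rpm = 1.99167 rev/s
γ̇ = π D N / h = (π)(0.035)(1.99167) / 0.00488 = 44.8761 s⁻¹
Adiabatic rise: ΔT = η γ̇² t_res / (ρ cp) = 2739·(44.8761)²·40.7328 / (1245·1668) = 108.193 K

value=108.2 K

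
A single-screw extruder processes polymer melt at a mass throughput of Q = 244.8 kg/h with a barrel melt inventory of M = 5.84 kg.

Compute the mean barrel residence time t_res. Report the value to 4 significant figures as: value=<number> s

value=85.88 s

Q_s = Q / 3600 = 244.8 / 3600 = 0.068 kg/s
t_res = M / Q_s = 5.84 / 0.068 = 85.8824 s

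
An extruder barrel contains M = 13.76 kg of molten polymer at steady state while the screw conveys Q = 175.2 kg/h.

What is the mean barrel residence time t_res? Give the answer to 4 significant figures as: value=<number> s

Q_s = Q / 3600 = 175.2 / 3600 = 0.0486667 kg/s
t_res = M / Q_s = 13.76 / 0.0486667 = 282.74 s

value=282.7 s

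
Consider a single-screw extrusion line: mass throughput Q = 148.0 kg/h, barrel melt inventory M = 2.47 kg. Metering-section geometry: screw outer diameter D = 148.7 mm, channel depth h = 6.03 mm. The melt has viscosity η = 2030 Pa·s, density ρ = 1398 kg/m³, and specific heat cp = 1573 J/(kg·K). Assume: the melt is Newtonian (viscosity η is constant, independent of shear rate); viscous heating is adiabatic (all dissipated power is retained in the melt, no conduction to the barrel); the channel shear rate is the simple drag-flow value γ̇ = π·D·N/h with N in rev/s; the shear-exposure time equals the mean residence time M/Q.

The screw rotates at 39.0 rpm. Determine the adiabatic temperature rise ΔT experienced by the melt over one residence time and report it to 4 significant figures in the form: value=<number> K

Q_s = Q / 3600 = 148.0 / 3600 = 0.0411111 kg/s
t_res = M / Q_s = 2.47 ÷ 0.0411111 = 60.0811 s
Geometry in metres: D = 148.7 mm → 0.1487 m, h = 6.03 mm → 0.00603 m; screw speed N = 39.0 rpm = 0.65 rev/s
Shear rate: γ̇ = πDN/h = π·0.1487·0.65/0.00603 = 50.3567 s⁻¹
ΔT = η·γ̇²·t_res / (ρ·cp) = 2030 · (50.3567)² · 60.0811 / (1398 · 1573) = 140.641 K

value=140.6 K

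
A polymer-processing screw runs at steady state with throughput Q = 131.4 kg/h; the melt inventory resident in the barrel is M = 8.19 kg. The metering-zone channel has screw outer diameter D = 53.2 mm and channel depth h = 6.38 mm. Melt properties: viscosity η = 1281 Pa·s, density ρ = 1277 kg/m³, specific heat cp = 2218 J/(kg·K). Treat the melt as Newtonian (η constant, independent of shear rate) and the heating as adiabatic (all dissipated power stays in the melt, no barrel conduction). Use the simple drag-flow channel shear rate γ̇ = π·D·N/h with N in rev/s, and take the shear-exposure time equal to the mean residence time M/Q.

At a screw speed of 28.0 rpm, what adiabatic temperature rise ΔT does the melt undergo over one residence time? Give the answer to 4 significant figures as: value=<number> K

Q_s = Q / 3600 = 131.4 / 3600 = 0.0365 kg/s
t_res = M / Q_s = 8.19 ÷ 0.0365 = 224.384 s
Convert to SI: D = 0.0532 m, h = 0.00638 m, N = 28.0/60 = 0.466667 rev/s
γ̇ = π D N / h = (π)(0.0532)(0.466667) / 0.00638 = 12.225 s⁻¹
ΔT = η·γ̇²·t_res / (ρ·cp) = 1281 · (12.225)² · 224.384 / (1277 · 2218) = 15.1664 K

value=15.17 K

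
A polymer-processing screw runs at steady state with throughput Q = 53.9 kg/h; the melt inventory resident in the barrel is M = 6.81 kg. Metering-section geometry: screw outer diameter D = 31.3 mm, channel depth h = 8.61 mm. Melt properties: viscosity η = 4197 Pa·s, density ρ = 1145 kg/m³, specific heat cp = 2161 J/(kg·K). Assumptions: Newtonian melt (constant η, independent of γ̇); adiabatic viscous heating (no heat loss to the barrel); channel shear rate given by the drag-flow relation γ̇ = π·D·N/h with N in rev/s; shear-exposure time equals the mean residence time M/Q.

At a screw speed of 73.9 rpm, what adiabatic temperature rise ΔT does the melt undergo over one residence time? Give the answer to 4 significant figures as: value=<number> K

Throughput in SI: Q_s = 53.9 kg/h ÷ 3600 s/h = 0.0149722 kg/s
Mean residence time: t_res = M/Q_s = 6.81 kg / 0.0149722 kg/s = 454.842 s
Convert to SI: D = 0.0313 m, h = 0.00861 m, N = 73.9/60 = 1.23167 rev/s
γ̇ = π D N / h = (π)(0.0313)(1.23167) / 0.00861 = 14.0664 s⁻¹
ΔT = η·γ̇²·t_res / (ρ·cp) = 4197 · (14.0664)² · 454.842 / (1145 · 2161) = 152.654 K

value=152.7 K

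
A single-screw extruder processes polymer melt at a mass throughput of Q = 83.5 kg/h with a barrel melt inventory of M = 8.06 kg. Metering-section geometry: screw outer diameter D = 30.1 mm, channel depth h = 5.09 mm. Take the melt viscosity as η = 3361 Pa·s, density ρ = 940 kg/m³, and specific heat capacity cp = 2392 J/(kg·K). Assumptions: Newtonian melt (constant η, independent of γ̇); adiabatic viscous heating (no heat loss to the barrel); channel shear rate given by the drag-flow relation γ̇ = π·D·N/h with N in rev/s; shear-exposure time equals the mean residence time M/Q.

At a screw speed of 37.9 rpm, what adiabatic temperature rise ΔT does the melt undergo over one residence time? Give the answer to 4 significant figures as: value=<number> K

value=71.53 K

Convert throughput: Q = 83.5 kg/h = 83.5/3600 = 0.0231944 kg/s
t_res = M / Q_s = 8.06 / 0.0231944 = 347.497 s
Geometry in metres: D = 30.1 mm → 0.0301 m, h = 5.09 mm → 0.00509 m; screw speed N = 37.9 rpm = 0.631667 rev/s
γ̇ = π·D·N / h = π · 0.0301 · 0.631667 / 0.00509 = 11.7351 s⁻¹
ΔT = η·γ̇²·t_res/(ρ·cp) = [3361 × 11.7351² × 347.497] / [940 × 2392] = 71.5325 K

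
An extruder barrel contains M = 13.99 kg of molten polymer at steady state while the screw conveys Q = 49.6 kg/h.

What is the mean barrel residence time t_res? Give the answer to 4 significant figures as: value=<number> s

Q_s = Q / 3600 = 49.6 / 3600 = 0.0137778 kg/s
t_res = M / Q_s = 13.99 ÷ 0.0137778 = 1015.4 s

value=1015. s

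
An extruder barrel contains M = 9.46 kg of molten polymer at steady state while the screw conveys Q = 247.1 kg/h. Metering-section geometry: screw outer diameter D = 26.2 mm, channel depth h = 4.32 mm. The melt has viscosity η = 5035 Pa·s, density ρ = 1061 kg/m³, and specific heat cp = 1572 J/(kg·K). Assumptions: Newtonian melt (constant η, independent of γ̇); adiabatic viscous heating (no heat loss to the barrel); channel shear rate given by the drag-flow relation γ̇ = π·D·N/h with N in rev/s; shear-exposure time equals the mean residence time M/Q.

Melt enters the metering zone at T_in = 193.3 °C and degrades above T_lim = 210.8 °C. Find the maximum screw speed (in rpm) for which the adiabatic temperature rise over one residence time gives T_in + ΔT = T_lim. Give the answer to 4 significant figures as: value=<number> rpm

value=20.42 rpm

Q_s = Q / 3600 = 247.1 / 3600 = 0.0686389 kg/s
t_res = M / Q_s = 9.46 / 0.0686389 = 137.823 s
D = 26.2 mm = 0.0262 m;  h = 4.32 mm = 0.00432 m
ΔT_a = T_lim − T_in = 210.8 − 193.3 = 17.5 K
Invert ΔT = ηγ̇²t_res/(ρcp) for γ̇: γ̇_max² = ΔT_a ρ cp / (η t_res) = 17.5·1061·1572 / (5035·137.823) = 42.0616 s⁻²
γ̇_max = sqrt(42.0616) = 6.48549 s⁻¹
N_max = γ̇_max·h / (π·D) = 6.48549 · 0.00432 / (π · 0.0262) = 0.340389 rev/s = 20.4233 rpm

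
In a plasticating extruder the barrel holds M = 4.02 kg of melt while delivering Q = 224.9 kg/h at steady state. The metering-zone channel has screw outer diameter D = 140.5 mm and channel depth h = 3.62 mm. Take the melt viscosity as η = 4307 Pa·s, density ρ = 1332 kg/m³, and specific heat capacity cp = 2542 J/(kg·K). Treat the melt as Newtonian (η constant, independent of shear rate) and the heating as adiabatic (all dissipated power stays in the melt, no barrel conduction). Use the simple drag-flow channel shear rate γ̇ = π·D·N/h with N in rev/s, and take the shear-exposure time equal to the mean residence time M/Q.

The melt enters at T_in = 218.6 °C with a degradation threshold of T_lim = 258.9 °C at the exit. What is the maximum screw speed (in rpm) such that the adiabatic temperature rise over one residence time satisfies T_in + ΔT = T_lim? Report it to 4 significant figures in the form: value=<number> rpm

value=10.92 rpm

Throughput in SI: Q_s = 224.9 kg/h ÷ 3600 s/h = 0.0624722 kg/s
t_res = M / Q_s = 4.02 ÷ 0.0624722 = 64.3486 s
D = 140.5 mm = 0.1405 m;  h = 3.62 mm = 0.00362 m
Allowable rise: ΔT_a = T_lim − T_in = 258.9 − 218.6 = 40.3 K
γ̇_max² = ΔT_a·ρ·cp/(η·t_res) = 40.3·1332·2542/(4307·64.3486) = 492.346 s⁻²
γ̇_max = √492.346 = 22.1889 s⁻¹
N_max = γ̇_max h / (πD) = 22.1889·0.00362/(π·0.1405) = 0.181978 rev/s → ×60 = 10.9187 rpm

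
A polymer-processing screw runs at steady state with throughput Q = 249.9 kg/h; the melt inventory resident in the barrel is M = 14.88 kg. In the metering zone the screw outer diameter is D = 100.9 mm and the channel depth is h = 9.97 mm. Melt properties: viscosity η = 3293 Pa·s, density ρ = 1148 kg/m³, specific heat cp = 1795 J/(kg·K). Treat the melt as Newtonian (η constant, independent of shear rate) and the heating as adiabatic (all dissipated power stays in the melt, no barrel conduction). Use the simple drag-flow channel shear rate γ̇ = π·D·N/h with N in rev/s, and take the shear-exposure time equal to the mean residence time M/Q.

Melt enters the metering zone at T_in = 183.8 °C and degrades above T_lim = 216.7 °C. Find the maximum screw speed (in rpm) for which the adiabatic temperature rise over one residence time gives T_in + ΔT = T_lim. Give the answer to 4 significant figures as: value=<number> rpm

Convert throughput: Q = 249.9 kg/h = 249.9/3600 = 0.0694167 kg/s
Mean residence time: t_res = M/Q_s = 14.88 kg / 0.0694167 kg/s = 214.358 s
Convert to metres: D = 0.1009 m, h = 0.00997 m
ΔT_a = T_lim − T_in = 216.7 °C − 183.8 °C = 32.9 K
γ̇_max² = ΔT_a·ρ·cp / (η·t_res) = [32.9 × 1148 × 1795] / [3293 × 214.358] = 96.0442 s⁻²
γ̇_max = √96.0442 = 9.80022 s⁻¹
N_max = γ̇_max·h / (π·D) = 9.80022 · 0.00997 / (π · 0.1009) = 0.308241 rev/s = 18.4944 rpm

value=18.49 rpm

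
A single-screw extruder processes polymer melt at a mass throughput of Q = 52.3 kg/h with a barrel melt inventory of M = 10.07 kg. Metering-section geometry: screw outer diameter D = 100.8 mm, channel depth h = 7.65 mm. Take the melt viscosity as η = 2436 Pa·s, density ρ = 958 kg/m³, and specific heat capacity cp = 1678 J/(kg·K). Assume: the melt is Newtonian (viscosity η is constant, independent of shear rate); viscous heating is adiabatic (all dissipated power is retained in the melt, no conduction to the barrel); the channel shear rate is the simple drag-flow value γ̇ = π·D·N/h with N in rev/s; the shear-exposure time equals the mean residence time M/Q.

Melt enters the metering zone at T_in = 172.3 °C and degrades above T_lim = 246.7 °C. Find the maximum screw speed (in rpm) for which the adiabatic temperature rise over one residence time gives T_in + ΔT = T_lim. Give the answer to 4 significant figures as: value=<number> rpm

value=12.20 rpm

Convert throughput: Q = 52.3 kg/h = 52.3/3600 = 0.0145278 kg/s
Mean residence time: t_res = M/Q_s = 10.07 kg / 0.0145278 kg/s = 693.155 s
Geometry in SI: D = 100.8 mm → 0.1008 m, h = 7.65 mm → 0.00765 m
Allowable rise: ΔT_a = T_lim − T_in = 246.7 − 172.3 = 74.4 K
γ̇_max² = ΔT_a·ρ·cp / (η·t_res) = [74.4 × 958 × 1678] / [2436 × 693.155] = 70.8309 s⁻²
Take the square root: γ̇_max = √(70.8309) = 8.41611 s⁻¹
N_max = γ̇_max·h / (π·D) = 8.41611 · 0.00765 / (π · 0.1008) = 0.203312 rev/s = 12.1987 rpm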